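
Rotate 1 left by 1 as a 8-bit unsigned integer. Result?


Rotate 0b1 left by 1 (8-bit) = 0b10 = 2

2


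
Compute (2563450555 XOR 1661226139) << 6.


Step 1: 2563450555 ^ 1661226139 = 4224674336
Step 2: 4224674336 << 6 = 270379157504

270379157504


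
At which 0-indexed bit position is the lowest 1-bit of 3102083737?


0b10111000111001100000101010011001. Lowest set bit at position 0

0


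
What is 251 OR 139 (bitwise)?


0b11111011 | 0b10001011 = 0b11111011 = 251

251


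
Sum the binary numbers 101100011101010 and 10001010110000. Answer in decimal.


101100011101010 + 10001010110000 = 111101110011010 = 31642

31642


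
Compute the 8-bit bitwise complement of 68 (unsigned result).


~0b1000100 = 0b10111011 = 187 (8-bit unsigned)

187


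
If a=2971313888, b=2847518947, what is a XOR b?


2971313888 ^ 2847518947 = 413341187

413341187


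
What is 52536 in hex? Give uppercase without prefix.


52536 = CD38 hex

CD38


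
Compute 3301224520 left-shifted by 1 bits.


0b11000100110001001011000001001000 << 1 = 0b110001001100010010110000010010000 = 6602449040

6602449040


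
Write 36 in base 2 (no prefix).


36 = 100100 in binary

100100


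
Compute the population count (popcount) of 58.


0b111010 has 4 set bits

4


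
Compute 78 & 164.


0b1001110 & 0b10100100 = 0b100 = 4

4


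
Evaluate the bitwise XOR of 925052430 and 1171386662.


0b110111001000110010111000001110 ^ 0b1000101110100011111000100100110 = 0b1110010111100101101111100101000 = 1928519464

1928519464


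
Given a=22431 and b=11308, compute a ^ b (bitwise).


22431 ^ 11308 = 31667

31667


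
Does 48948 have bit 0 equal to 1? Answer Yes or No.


0b1011111100110100, bit 0 = 0. No

No


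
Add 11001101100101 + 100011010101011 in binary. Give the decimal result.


11001101100101 + 100011010101011 = 111101000010000 = 31248

31248


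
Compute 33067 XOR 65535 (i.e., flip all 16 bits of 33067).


33067 ^ 65535 = 32468

32468


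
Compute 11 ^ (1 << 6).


11 ^ (1 << 6) = 11 ^ 64 = 75

75


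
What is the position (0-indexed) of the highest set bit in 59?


0b111011. Highest set bit at position 5

5


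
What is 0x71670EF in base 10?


71670EF hex = 118911215 decimal

118911215


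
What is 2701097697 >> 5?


0b10100000111111110111101011100001 >> 5 = 0b101000001111111101111010111 = 84409303

84409303


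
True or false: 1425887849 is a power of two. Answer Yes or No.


0b1010100111111010101001001101001. Multiple bits set => No

No


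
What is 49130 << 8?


0b1011111111101010 << 8 = 0b101111111110101000000000 = 12577280

12577280


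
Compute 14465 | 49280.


0b11100010000001 | 0b1100000010000000 = 0b1111100010000001 = 63617

63617


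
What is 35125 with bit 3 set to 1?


35125 | (1 << 3) = 35125 | 8 = 35133

35133


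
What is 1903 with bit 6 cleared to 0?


1903 & ~(1 << 6) = 1839

1839


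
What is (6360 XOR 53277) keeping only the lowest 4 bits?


Step 1: 6360 ^ 53277 = 51397
Step 2: 51397 & 15 = 5

5


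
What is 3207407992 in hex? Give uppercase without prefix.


3207407992 = BF2D2978 hex

BF2D2978


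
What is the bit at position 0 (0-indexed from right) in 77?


0b1001101, position 0 = 1

1


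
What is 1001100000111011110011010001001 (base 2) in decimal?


1001100000111011110011010001001 in decimal = 1277027977

1277027977


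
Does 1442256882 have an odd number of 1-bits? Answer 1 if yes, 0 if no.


0b1010101111101110001011111110010 has 20 ones => parity 0

0


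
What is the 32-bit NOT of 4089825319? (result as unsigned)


~0b11110011110001011100100000100111 = 0b1100001110100011011111011000 = 205141976 (32-bit unsigned)

205141976


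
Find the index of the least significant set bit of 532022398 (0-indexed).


0b11111101101100000010001111110. Lowest set bit at position 1

1


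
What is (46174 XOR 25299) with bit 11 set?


Step 1: 46174 ^ 25299 = 54925
Step 2: 54925 | (1 << 11) = 54925 | 2048 = 56973

56973


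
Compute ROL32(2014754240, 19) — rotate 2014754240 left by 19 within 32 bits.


Rotate 0b1111000000101101011010111000000 left by 19 (32-bit) = 0b10101110000000111100000010110101 = 2919481525

2919481525


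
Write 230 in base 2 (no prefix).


230 = 11100110 in binary

11100110


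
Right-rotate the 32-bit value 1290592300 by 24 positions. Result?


Rotate 0b1001100111011001110000000101100 right by 24 (32-bit) = 0b11101100111000000010110001001100 = 3974114380

3974114380


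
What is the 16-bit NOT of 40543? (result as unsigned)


~0b1001111001011111 = 0b110000110100000 = 24992 (16-bit unsigned)

24992


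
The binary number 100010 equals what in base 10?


100010 in decimal = 34

34


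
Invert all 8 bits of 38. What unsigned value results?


38 ^ 255 = 217

217


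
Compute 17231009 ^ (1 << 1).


17231009 ^ (1 << 1) = 17231009 ^ 2 = 17231011

17231011


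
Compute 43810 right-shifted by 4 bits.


0b1010101100100010 >> 4 = 0b101010110010 = 2738

2738


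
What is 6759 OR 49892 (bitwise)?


0b1101001100111 | 0b1100001011100100 = 0b1101101011100111 = 56039

56039


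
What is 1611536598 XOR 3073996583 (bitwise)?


0b1100000000011100001100011010110 ^ 0b10110111001110010111011100100111 = 0b11010111001101110110111111110001 = 3610734577

3610734577


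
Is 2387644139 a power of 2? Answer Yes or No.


0b10001110010100001000111011101011. Multiple bits set => No

No


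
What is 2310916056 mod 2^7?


2310916056 & 127 = 88

88


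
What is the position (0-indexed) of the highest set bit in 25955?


0b110010101100011. Highest set bit at position 14

14


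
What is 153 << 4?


0b10011001 << 4 = 0b100110010000 = 2448

2448


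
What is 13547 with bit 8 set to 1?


13547 | (1 << 8) = 13547 | 256 = 13803

13803


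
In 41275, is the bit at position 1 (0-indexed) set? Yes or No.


0b1010000100111011, bit 1 = 1. Yes

Yes


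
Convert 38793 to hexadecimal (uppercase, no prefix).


38793 = 9789 hex

9789


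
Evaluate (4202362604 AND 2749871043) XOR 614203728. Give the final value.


Step 1: 4202362604 & 2749871043 = 2724377280
Step 2: 2724377280 ^ 614203728 = 2264839056

2264839056


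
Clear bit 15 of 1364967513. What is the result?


1364967513 & ~(1 << 15) = 1364934745

1364934745


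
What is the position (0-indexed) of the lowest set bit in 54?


0b110110. Lowest set bit at position 1

1


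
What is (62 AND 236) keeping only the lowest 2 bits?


Step 1: 62 & 236 = 44
Step 2: 44 & 3 = 0

0


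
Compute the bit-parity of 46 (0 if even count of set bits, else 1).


0b101110 has 4 ones => parity 0

0


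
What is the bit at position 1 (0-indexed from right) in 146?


0b10010010, position 1 = 1

1


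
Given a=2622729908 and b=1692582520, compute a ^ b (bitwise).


2622729908 ^ 1692582520 = 4172377292

4172377292


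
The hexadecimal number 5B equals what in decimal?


5B hex = 91 decimal

91


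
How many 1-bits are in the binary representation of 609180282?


0b100100010011110101101001111010 has 16 set bits

16


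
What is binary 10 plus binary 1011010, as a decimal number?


10 + 1011010 = 1011100 = 92

92


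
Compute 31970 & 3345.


0b111110011100010 & 0b110100010001 = 0b110000000000 = 3072

3072


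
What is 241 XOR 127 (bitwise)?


0b11110001 ^ 0b1111111 = 0b10001110 = 142

142


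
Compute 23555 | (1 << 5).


23555 | (1 << 5) = 23555 | 32 = 23587

23587


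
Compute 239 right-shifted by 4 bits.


0b11101111 >> 4 = 0b1110 = 14

14


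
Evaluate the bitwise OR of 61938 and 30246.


0b1111000111110010 | 0b111011000100110 = 0b1111011111110110 = 63478

63478


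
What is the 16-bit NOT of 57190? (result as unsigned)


~0b1101111101100110 = 0b10000010011001 = 8345 (16-bit unsigned)

8345


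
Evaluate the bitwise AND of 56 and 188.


0b111000 & 0b10111100 = 0b111000 = 56

56


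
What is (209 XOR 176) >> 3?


Step 1: 209 ^ 176 = 97
Step 2: 97 >> 3 = 12

12


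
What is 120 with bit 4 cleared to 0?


120 & ~(1 << 4) = 104

104


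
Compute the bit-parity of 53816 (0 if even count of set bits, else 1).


0b1101001000111000 has 7 ones => parity 1

1


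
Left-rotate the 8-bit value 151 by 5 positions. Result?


Rotate 0b10010111 left by 5 (8-bit) = 0b11110010 = 242

242


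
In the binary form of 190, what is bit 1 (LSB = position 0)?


0b10111110, position 1 = 1

1


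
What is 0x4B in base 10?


4B hex = 75 decimal

75


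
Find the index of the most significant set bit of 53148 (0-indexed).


0b1100111110011100. Highest set bit at position 15

15


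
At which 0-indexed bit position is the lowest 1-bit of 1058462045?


0b111111000101101101100101011101. Lowest set bit at position 0

0


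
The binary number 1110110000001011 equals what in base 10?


1110110000001011 in decimal = 60427

60427


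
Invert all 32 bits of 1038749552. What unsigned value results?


1038749552 ^ 4294967295 = 3256217743

3256217743


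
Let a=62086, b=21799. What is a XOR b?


62086 ^ 21799 = 42913

42913


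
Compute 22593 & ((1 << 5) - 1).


22593 & 31 = 1

1


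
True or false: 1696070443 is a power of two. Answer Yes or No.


0b1100101000101111111101100101011. Multiple bits set => No

No


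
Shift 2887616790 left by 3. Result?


0b10101100000111011000100100010110 << 3 = 0b10101100000111011000100100010110000 = 23100934320

23100934320


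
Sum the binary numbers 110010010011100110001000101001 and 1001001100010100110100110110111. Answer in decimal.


110010010011100110001000101001 + 1001001100010100110100110110111 = 1111011110110001100101111100000 = 2077805536

2077805536


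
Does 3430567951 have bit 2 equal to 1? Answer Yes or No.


0b11001100011110100101000000001111, bit 2 = 1. Yes

Yes


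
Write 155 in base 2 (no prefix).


155 = 10011011 in binary

10011011


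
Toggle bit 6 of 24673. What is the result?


24673 ^ (1 << 6) = 24673 ^ 64 = 24609

24609


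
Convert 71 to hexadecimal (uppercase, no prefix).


71 = 47 hex

47


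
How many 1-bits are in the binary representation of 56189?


0b1101101101111101 has 12 set bits

12


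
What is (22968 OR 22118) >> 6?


Step 1: 22968 | 22118 = 24574
Step 2: 24574 >> 6 = 383

383


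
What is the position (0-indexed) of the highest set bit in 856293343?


0b110011000010011111111111011111. Highest set bit at position 29

29


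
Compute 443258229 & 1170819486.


0b11010011010111001010101110101 & 0b1000101110010010100100110011110 = 0b10010010000000100010100 = 4784404

4784404


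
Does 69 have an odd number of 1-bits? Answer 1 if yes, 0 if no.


0b1000101 has 3 ones => parity 1

1


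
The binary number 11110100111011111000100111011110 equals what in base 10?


11110100111011111000100111011110 in decimal = 4109339102

4109339102


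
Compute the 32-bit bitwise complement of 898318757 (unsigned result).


~0b110101100010110100000110100101 = 0b11001010011101001011111001011010 = 3396648538 (32-bit unsigned)

3396648538


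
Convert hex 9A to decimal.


9A hex = 154 decimal

154


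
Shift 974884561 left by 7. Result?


0b111010000110111000111011010001 << 7 = 0b1110100001101110001110110100010000000 = 124785223808

124785223808


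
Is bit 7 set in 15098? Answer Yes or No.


0b11101011111010, bit 7 = 1. Yes

Yes


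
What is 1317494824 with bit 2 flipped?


1317494824 ^ (1 << 2) = 1317494824 ^ 4 = 1317494828

1317494828


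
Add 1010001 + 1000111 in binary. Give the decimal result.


1010001 + 1000111 = 10011000 = 152

152


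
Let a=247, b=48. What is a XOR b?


247 ^ 48 = 199

199


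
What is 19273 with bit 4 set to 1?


19273 | (1 << 4) = 19273 | 16 = 19289

19289


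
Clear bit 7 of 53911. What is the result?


53911 & ~(1 << 7) = 53783

53783


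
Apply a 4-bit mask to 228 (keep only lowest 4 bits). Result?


228 & 15 = 4

4


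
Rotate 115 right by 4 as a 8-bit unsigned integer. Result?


Rotate 0b1110011 right by 4 (8-bit) = 0b110111 = 55

55


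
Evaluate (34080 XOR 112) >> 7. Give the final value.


Step 1: 34080 ^ 112 = 34128
Step 2: 34128 >> 7 = 266

266


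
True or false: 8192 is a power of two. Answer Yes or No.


0b10000000000000. Only one bit set => Yes

Yes


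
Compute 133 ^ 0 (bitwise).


0b10000101 ^ 0b0 = 0b10000101 = 133

133


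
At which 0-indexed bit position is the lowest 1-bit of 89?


0b1011001. Lowest set bit at position 0

0


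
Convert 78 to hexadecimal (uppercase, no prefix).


78 = 4E hex

4E


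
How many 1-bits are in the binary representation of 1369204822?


0b1010001100111000110100001010110 has 14 set bits

14


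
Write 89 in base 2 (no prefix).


89 = 1011001 in binary

1011001


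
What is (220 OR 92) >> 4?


Step 1: 220 | 92 = 220
Step 2: 220 >> 4 = 13

13


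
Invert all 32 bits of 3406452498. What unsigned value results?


3406452498 ^ 4294967295 = 888514797

888514797


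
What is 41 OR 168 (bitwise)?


0b101001 | 0b10101000 = 0b10101001 = 169

169


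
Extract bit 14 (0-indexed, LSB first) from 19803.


0b100110101011011, position 14 = 1

1


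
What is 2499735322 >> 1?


0b10010100111111101110111100011010 >> 1 = 0b1001010011111110111011110001101 = 1249867661

1249867661


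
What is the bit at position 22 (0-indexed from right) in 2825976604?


0b10101000011100001111101100011100, position 22 = 1

1


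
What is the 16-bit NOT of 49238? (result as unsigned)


~0b1100000001010110 = 0b11111110101001 = 16297 (16-bit unsigned)

16297


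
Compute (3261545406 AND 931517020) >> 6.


Step 1: 3261545406 & 931517020 = 33886748
Step 2: 33886748 >> 6 = 529480

529480


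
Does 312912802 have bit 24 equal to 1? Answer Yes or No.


0b10010101001101010101110100010, bit 24 = 0. No

No


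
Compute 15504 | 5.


0b11110010010000 | 0b101 = 0b11110010010101 = 15509

15509


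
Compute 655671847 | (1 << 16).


655671847 | (1 << 16) = 655671847 | 65536 = 655737383

655737383


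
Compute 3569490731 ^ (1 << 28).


3569490731 ^ (1 << 28) = 3569490731 ^ 268435456 = 3301055275

3301055275


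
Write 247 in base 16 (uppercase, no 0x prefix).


247 = F7 hex

F7


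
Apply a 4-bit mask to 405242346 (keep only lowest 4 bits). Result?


405242346 & 15 = 10

10


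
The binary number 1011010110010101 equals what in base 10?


1011010110010101 in decimal = 46485

46485


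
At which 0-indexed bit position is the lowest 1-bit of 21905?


0b101010110010001. Lowest set bit at position 0

0


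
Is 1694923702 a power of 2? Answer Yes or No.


0b1100101000001100111101110110110. Multiple bits set => No

No


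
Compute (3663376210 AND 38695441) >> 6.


Step 1: 3663376210 & 38695441 = 38412816
Step 2: 38412816 >> 6 = 600200

600200


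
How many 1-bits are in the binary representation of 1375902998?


0b1010010000000101001110100010110 has 12 set bits

12


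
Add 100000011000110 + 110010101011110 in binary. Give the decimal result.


100000011000110 + 110010101011110 = 1010011000100100 = 42532

42532


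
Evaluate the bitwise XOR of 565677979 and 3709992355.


0b100001101101111000111110011011 ^ 0b11011101001000011111110110100011 = 0b11111100100101100111001000111000 = 4237718072

4237718072


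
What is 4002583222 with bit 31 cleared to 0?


4002583222 & ~(1 << 31) = 1855099574

1855099574


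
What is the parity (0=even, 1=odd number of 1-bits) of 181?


0b10110101 has 5 ones => parity 1

1


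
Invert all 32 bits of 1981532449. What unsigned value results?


1981532449 ^ 4294967295 = 2313434846

2313434846


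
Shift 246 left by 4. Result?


0b11110110 << 4 = 0b111101100000 = 3936

3936


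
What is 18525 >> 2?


0b100100001011101 >> 2 = 0b1001000010111 = 4631

4631


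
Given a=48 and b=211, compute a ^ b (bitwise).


48 ^ 211 = 227

227


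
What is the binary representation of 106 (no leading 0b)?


106 = 1101010 in binary

1101010


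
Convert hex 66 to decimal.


66 hex = 102 decimal

102


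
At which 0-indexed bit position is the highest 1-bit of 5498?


0b1010101111010. Highest set bit at position 12

12


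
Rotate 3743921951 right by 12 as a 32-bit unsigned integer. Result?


Rotate 0b11011111001001111011011100011111 right by 12 (32-bit) = 0b1110001111111011111001001111011 = 1912468091

1912468091


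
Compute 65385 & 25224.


0b1111111101101001 & 0b110001010001000 = 0b110001000001000 = 25096

25096


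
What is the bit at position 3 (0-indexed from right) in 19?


0b10011, position 3 = 0

0


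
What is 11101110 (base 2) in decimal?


11101110 in decimal = 238

238


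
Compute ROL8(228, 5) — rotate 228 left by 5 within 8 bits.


Rotate 0b11100100 left by 5 (8-bit) = 0b10011100 = 156

156


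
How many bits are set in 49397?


0b1100000011110101 has 8 set bits

8


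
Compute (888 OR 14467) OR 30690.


Step 1: 888 | 14467 = 15355
Step 2: 15355 | 30690 = 32763

32763


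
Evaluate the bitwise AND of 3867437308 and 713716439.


0b11100110100001000110100011111100 & 0b101010100010100111001011010111 = 0b100010100000000110000011010100 = 578838740

578838740


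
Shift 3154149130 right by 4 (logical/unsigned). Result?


0b10111100000000000111111100001010 >> 4 = 0b1011110000000000011111110000 = 197134320

197134320


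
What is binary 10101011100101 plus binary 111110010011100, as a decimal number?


10101011100101 + 111110010011100 = 1010011110000001 = 42881

42881


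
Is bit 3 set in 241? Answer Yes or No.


0b11110001, bit 3 = 0. No

No


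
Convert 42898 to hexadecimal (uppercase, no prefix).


42898 = A792 hex

A792


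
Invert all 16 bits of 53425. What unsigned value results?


53425 ^ 65535 = 12110

12110


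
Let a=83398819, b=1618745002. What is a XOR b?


83398819 ^ 1618745002 = 1686406665

1686406665


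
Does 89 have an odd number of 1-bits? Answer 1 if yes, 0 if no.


0b1011001 has 4 ones => parity 0

0


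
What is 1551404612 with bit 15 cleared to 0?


1551404612 & ~(1 << 15) = 1551371844

1551371844


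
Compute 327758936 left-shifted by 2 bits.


0b10011100010010011010001011000 << 2 = 0b1001110001001001101000101100000 = 1311035744

1311035744


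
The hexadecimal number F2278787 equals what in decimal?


F2278787 hex = 4062676871 decimal

4062676871


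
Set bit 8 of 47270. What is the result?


47270 | (1 << 8) = 47270 | 256 = 47526

47526


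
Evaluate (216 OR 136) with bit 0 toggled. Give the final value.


Step 1: 216 | 136 = 216
Step 2: 216 ^ (1 << 0) = 216 ^ 1 = 217

217


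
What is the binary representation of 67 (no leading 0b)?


67 = 1000011 in binary

1000011


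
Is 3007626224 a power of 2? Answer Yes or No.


0b10110011010001001011101111110000. Multiple bits set => No

No


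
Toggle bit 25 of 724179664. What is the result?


724179664 ^ (1 << 25) = 724179664 ^ 33554432 = 690625232

690625232


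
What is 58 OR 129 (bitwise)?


0b111010 | 0b10000001 = 0b10111011 = 187

187


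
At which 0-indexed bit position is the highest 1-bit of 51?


0b110011. Highest set bit at position 5

5


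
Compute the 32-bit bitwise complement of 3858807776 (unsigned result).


~0b11100110000000001011101111100000 = 0b11001111111110100010000011111 = 436159519 (32-bit unsigned)

436159519


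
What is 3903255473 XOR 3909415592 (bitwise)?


0b11101000101001101111001110110001 ^ 0b11101001000001001111001010101000 = 0b1101000100000000100011001 = 27394329

27394329


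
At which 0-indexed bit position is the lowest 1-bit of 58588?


0b1110010011011100. Lowest set bit at position 2

2


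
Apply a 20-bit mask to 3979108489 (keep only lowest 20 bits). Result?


3979108489 & 1048575 = 811145

811145


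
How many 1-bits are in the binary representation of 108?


0b1101100 has 4 set bits

4


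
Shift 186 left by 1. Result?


0b10111010 << 1 = 0b101110100 = 372

372


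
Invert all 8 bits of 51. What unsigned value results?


51 ^ 255 = 204

204


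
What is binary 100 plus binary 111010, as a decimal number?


100 + 111010 = 111110 = 62

62


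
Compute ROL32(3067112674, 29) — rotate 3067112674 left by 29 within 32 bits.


Rotate 0b10110110110100000110110011100010 left by 29 (32-bit) = 0b1010110110110100000110110011100 = 1457130908

1457130908


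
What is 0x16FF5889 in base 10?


16FF5889 hex = 385833097 decimal

385833097


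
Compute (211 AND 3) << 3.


Step 1: 211 & 3 = 3
Step 2: 3 << 3 = 24

24


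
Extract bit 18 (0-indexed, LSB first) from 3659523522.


0b11011010000111111110010111000010, position 18 = 1

1


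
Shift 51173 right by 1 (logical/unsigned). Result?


0b1100011111100101 >> 1 = 0b110001111110010 = 25586

25586


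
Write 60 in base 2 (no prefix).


60 = 111100 in binary

111100


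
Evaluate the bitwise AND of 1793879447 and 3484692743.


0b1101010111011000110110110010111 & 0b11001111101101000011000100000111 = 0b1001010101001000010000100000111 = 1252270343

1252270343


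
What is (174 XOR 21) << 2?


Step 1: 174 ^ 21 = 187
Step 2: 187 << 2 = 748

748


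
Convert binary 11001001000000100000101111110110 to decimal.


11001001000000100000101111110110 in decimal = 3372354550

3372354550


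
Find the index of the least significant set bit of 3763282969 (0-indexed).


0b11100000010011110010010000011001. Lowest set bit at position 0

0


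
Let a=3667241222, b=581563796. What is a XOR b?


3667241222 ^ 581563796 = 4164705426

4164705426


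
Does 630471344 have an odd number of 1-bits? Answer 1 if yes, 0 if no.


0b100101100101000011101010110000 has 13 ones => parity 1

1


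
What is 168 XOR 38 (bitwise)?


0b10101000 ^ 0b100110 = 0b10001110 = 142

142


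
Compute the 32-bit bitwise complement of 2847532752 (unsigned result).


~0b10101001101110011110011011010000 = 0b1010110010001100001100100101111 = 1447434543 (32-bit unsigned)

1447434543


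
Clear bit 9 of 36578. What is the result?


36578 & ~(1 << 9) = 36066

36066


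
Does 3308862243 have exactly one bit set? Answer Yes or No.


0b11000101001110010011101100100011. Multiple bits set => No

No


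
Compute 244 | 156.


0b11110100 | 0b10011100 = 0b11111100 = 252

252


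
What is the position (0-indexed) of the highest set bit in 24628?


0b110000000110100. Highest set bit at position 14

14


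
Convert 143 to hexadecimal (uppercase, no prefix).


143 = 8F hex

8F


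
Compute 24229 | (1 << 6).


24229 | (1 << 6) = 24229 | 64 = 24293

24293


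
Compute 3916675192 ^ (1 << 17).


3916675192 ^ (1 << 17) = 3916675192 ^ 131072 = 3916544120

3916544120


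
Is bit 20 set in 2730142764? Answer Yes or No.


0b10100010101110101010110000101100, bit 20 = 1. Yes

Yes


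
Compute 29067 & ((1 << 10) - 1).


29067 & 1023 = 395

395


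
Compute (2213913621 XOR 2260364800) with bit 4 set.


Step 1: 2213913621 ^ 2260364800 = 89115157
Step 2: 89115157 | (1 << 4) = 89115157 | 16 = 89115157

89115157


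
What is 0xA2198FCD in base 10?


A2198FCD hex = 2719584205 decimal

2719584205


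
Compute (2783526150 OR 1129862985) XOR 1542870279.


Step 1: 2783526150 | 1129862985 = 3891887951
Step 2: 3891887951 ^ 1542870279 = 3155110472

3155110472


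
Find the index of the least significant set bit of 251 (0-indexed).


0b11111011. Lowest set bit at position 0

0


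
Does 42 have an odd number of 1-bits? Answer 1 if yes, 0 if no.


0b101010 has 3 ones => parity 1

1


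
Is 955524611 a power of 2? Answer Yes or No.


0b111000111101000010011000000011. Multiple bits set => No

No


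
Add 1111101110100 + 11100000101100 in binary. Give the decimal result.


1111101110100 + 11100000101100 = 101011110100000 = 22432

22432


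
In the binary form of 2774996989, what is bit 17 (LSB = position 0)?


0b10100101011001110001011111111101, position 17 = 1

1


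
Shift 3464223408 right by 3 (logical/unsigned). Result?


0b11001110011110111101101010110000 >> 3 = 0b11001110011110111101101010110 = 433027926

433027926


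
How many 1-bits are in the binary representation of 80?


0b1010000 has 2 set bits

2


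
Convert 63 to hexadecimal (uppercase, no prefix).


63 = 3F hex

3F


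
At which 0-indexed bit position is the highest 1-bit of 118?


0b1110110. Highest set bit at position 6

6


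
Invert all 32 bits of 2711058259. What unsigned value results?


2711058259 ^ 4294967295 = 1583909036

1583909036


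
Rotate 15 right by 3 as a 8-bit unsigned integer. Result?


Rotate 0b1111 right by 3 (8-bit) = 0b11100001 = 225

225


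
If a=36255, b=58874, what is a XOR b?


36255 ^ 58874 = 26725

26725


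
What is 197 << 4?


0b11000101 << 4 = 0b110001010000 = 3152

3152


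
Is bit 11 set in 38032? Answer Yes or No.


0b1001010010010000, bit 11 = 0. No

No


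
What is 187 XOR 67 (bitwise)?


0b10111011 ^ 0b1000011 = 0b11111000 = 248

248


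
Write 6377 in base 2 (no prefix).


6377 = 1100011101001 in binary

1100011101001


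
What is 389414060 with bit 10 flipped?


389414060 ^ (1 << 10) = 389414060 ^ 1024 = 389413036

389413036


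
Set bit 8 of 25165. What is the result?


25165 | (1 << 8) = 25165 | 256 = 25421

25421


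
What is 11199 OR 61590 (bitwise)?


0b10101110111111 | 0b1111000010010110 = 0b1111101110111111 = 64447

64447


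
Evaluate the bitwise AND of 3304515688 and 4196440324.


0b11000100111101101110100001101000 & 0b11111010001000001001100100000100 = 0b11000000001000001000100000000000 = 3223357440

3223357440


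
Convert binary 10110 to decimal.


10110 in decimal = 22

22


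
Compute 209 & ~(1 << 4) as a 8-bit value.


209 & ~(1 << 4) = 193

193


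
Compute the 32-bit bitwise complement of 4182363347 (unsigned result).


~0b11111001010010011100110011010011 = 0b110101101100011001100101100 = 112603948 (32-bit unsigned)

112603948


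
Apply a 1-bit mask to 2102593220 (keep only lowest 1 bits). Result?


2102593220 & 1 = 0

0


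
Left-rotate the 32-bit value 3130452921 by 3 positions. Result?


Rotate 0b10111010100101101110101110111001 left by 3 (32-bit) = 0b11010100101101110101110111001101 = 3568786893

3568786893


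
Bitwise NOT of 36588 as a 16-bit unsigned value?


~0b1000111011101100 = 0b111000100010011 = 28947 (16-bit unsigned)

28947


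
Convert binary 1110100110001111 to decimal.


1110100110001111 in decimal = 59791

59791


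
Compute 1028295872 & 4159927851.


0b111101010010101000110011000000 & 0b11110111111100110111011000101011 = 0b110101010000100000010000000000 = 893518848

893518848


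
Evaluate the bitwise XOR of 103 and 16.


0b1100111 ^ 0b10000 = 0b1110111 = 119

119


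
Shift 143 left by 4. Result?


0b10001111 << 4 = 0b100011110000 = 2288

2288


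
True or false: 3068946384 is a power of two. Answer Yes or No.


0b10110110111011000110011111010000. Multiple bits set => No

No


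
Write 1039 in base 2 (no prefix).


1039 = 10000001111 in binary

10000001111


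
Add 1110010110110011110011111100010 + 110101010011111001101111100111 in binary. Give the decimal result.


1110010110110011110011111100010 + 110101010011111001101111100111 = 10101000001010011000001111001001 = 2821293001

2821293001


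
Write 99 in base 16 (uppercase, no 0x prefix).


99 = 63 hex

63


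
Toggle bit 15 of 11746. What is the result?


11746 ^ (1 << 15) = 11746 ^ 32768 = 44514

44514


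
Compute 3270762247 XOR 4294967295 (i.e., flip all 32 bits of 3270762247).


3270762247 ^ 4294967295 = 1024205048

1024205048


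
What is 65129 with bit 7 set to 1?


65129 | (1 << 7) = 65129 | 128 = 65257

65257


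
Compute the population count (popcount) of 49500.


0b1100000101011100 has 7 set bits

7


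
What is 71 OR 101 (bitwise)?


0b1000111 | 0b1100101 = 0b1100111 = 103

103


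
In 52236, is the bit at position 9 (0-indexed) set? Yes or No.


0b1100110000001100, bit 9 = 0. No

No


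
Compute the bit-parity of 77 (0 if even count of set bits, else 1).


0b1001101 has 4 ones => parity 0

0


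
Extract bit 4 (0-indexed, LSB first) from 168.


0b10101000, position 4 = 0

0


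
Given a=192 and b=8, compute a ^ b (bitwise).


192 ^ 8 = 200

200


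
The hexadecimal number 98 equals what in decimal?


98 hex = 152 decimal

152


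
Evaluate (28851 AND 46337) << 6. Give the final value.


Step 1: 28851 & 46337 = 12289
Step 2: 12289 << 6 = 786496

786496


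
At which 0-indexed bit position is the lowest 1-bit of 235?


0b11101011. Lowest set bit at position 0

0


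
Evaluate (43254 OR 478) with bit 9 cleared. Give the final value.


Step 1: 43254 | 478 = 43518
Step 2: 43518 & ~(1 << 9) = 43518

43518


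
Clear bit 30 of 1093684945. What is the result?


1093684945 & ~(1 << 30) = 19943121

19943121


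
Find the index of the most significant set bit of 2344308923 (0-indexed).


0b10001011101110110101000010111011. Highest set bit at position 31

31


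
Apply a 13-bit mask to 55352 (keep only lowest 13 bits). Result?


55352 & 8191 = 6200

6200


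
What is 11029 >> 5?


0b10101100010101 >> 5 = 0b101011000 = 344

344


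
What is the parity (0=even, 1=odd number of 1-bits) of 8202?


0b10000000001010 has 3 ones => parity 1

1


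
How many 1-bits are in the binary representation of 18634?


0b100100011001010 has 6 set bits

6


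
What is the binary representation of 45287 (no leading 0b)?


45287 = 1011000011100111 in binary

1011000011100111


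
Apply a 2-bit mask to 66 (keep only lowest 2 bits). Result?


66 & 3 = 2

2


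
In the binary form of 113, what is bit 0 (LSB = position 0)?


0b1110001, position 0 = 1

1


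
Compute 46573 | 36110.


0b1011010111101101 | 0b1000110100001110 = 0b1011110111101111 = 48623

48623


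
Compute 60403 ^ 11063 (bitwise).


0b1110101111110011 ^ 0b10101100110111 = 0b1100000011000100 = 49348

49348


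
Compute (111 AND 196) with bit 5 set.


Step 1: 111 & 196 = 68
Step 2: 68 | (1 << 5) = 68 | 32 = 100

100


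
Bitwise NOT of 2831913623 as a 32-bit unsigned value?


~0b10101000110010111001001010010111 = 0b1010111001101000110110101101000 = 1463053672 (32-bit unsigned)

1463053672


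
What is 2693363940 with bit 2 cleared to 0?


2693363940 & ~(1 << 2) = 2693363936

2693363936


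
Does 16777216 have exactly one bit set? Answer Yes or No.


0b1000000000000000000000000. Only one bit set => Yes

Yes


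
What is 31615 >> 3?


0b111101101111111 >> 3 = 0b111101101111 = 3951

3951


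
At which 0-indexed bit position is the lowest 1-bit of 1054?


0b10000011110. Lowest set bit at position 1

1


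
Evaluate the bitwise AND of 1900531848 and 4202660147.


0b1110001010001111101000010001000 & 0b11111010011111111000000100110011 = 0b1110000010001111000000000000000 = 1883734016

1883734016


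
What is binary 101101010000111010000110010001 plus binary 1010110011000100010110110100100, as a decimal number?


101101010000111010000110010001 + 1010110011000100010110110100100 = 10000011101001011100111100110101 = 2208681781

2208681781


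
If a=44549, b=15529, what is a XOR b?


44549 ^ 15529 = 37548

37548


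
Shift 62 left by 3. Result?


0b111110 << 3 = 0b111110000 = 496

496


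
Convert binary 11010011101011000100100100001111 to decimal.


11010011101011000100100100001111 in decimal = 3551283471

3551283471


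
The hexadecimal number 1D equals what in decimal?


1D hex = 29 decimal

29


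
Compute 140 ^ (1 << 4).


140 ^ (1 << 4) = 140 ^ 16 = 156

156


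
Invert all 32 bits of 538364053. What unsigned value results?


538364053 ^ 4294967295 = 3756603242

3756603242


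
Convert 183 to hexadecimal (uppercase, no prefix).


183 = B7 hex

B7


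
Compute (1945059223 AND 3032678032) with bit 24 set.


Step 1: 1945059223 & 3032678032 = 818036368
Step 2: 818036368 | (1 << 24) = 818036368 | 16777216 = 834813584

834813584


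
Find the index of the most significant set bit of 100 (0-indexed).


0b1100100. Highest set bit at position 6

6


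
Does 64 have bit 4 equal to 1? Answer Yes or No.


0b1000000, bit 4 = 0. No

No


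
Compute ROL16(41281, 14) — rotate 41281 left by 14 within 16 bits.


Rotate 0b1010000101000001 left by 14 (16-bit) = 0b110100001010000 = 26704

26704


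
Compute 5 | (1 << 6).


5 | (1 << 6) = 5 | 64 = 69

69


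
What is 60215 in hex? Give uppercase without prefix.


60215 = EB37 hex

EB37


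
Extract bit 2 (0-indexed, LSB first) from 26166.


0b110011000110110, position 2 = 1

1


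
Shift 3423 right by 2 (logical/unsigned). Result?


0b110101011111 >> 2 = 0b1101010111 = 855

855


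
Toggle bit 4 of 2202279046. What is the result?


2202279046 ^ (1 << 4) = 2202279046 ^ 16 = 2202279062

2202279062


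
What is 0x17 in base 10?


17 hex = 23 decimal

23


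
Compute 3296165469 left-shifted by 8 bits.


0b11000100011101110111111001011101 << 8 = 0b1100010001110111011111100101110100000000 = 843818360064

843818360064


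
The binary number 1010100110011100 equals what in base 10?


1010100110011100 in decimal = 43420

43420


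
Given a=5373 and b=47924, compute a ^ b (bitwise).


5373 ^ 47924 = 45001

45001


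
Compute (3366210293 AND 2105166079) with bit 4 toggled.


Step 1: 3366210293 & 2105166079 = 1210075381
Step 2: 1210075381 ^ (1 << 4) = 1210075381 ^ 16 = 1210075365

1210075365


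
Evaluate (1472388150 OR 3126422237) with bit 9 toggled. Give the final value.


Step 1: 1472388150 | 3126422237 = 4292607743
Step 2: 4292607743 ^ (1 << 9) = 4292607743 ^ 512 = 4292607231

4292607231


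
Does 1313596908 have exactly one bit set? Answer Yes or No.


0b1001110010010111110010111101100. Multiple bits set => No

No


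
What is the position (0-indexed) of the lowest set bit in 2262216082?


0b10000110110101101010110110010010. Lowest set bit at position 1

1


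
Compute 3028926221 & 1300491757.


0b10110100100010011011111100001101 & 0b1001101100000111110110111101101 = 0b100100000011010110100001101 = 75607309

75607309


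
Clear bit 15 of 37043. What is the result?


37043 & ~(1 << 15) = 4275

4275


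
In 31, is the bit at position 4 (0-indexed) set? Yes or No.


0b11111, bit 4 = 1. Yes

Yes


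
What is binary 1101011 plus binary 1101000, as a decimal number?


1101011 + 1101000 = 11010011 = 211

211


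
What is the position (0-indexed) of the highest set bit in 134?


0b10000110. Highest set bit at position 7

7


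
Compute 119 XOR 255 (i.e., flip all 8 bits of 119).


119 ^ 255 = 136

136


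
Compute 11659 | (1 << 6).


11659 | (1 << 6) = 11659 | 64 = 11723

11723


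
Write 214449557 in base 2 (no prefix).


214449557 = 1100110010000011110110010101 in binary

1100110010000011110110010101


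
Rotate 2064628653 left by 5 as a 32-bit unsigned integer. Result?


Rotate 0b1111011000011111011101110101101 left by 5 (32-bit) = 0b1100001111101110111010110101111 = 1643607471

1643607471


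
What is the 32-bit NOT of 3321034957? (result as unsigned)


~0b11000101111100101111100011001101 = 0b111010000011010000011100110010 = 973932338 (32-bit unsigned)

973932338


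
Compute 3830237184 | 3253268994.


0b11100100010011001100100000000000 | 0b11000001111010001111001000000010 = 0b11100101111011001111101000000010 = 3857512962

3857512962


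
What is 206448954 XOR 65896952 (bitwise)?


0b1100010011100010100100111010 ^ 0b11111011011000000111111000 = 0b1111101000111010100011000010 = 262383810

262383810


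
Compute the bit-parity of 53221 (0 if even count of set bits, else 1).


0b1100111111100101 has 11 ones => parity 1

1


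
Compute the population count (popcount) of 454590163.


0b11011000110000111111011010011 has 17 set bits

17


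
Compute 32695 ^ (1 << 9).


32695 ^ (1 << 9) = 32695 ^ 512 = 32183

32183


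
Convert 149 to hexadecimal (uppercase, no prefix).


149 = 95 hex

95


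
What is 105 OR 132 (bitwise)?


0b1101001 | 0b10000100 = 0b11101101 = 237

237


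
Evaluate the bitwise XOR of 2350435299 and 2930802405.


0b10001100000110001100101111100011 ^ 0b10101110101100000111111011100101 = 0b100010101010001011010100000110 = 581481734

581481734


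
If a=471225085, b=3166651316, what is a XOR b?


471225085 ^ 3166651316 = 2695434569

2695434569


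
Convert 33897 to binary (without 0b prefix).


33897 = 1000010001101001 in binary

1000010001101001


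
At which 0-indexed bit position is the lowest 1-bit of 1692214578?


0b1100100110111010010010100110010. Lowest set bit at position 1

1


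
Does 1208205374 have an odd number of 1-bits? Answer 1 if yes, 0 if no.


0b1001000000000111100000000111110 has 11 ones => parity 1

1


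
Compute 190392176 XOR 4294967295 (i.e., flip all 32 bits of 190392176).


190392176 ^ 4294967295 = 4104575119

4104575119


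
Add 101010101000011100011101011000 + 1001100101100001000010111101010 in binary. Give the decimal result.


101010101000011100011101011000 + 1001100101100001000010111101010 = 1110111010100100100110101000010 = 2001882434

2001882434


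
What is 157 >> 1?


0b10011101 >> 1 = 0b1001110 = 78

78


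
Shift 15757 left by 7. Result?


0b11110110001101 << 7 = 0b111101100011010000000 = 2016896

2016896


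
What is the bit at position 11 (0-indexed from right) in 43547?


0b1010101000011011, position 11 = 1

1


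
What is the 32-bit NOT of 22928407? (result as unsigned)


~0b1010111011101110000010111 = 0b11111110101000100010001111101000 = 4272038888 (32-bit unsigned)

4272038888


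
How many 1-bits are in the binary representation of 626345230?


0b100101010101010100010100001110 has 13 set bits

13


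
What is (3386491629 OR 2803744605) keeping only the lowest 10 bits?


Step 1: 3386491629 | 2803744605 = 4024303613
Step 2: 4024303613 & 1023 = 1021

1021


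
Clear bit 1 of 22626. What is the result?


22626 & ~(1 << 1) = 22624

22624


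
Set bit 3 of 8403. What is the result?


8403 | (1 << 3) = 8403 | 8 = 8411

8411


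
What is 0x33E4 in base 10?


33E4 hex = 13284 decimal

13284


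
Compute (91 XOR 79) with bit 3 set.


Step 1: 91 ^ 79 = 20
Step 2: 20 | (1 << 3) = 20 | 8 = 28

28


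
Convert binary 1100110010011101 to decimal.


1100110010011101 in decimal = 52381

52381
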